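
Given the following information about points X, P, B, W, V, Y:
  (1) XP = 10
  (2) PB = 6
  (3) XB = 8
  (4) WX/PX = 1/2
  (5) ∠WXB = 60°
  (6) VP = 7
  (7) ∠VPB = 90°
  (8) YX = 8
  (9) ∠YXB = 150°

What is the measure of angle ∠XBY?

Step 1: By the law of cosines on triangle BXY: BY² = 8² + 8² − 2·8·8·cos(150°) = 238.85, so BY ≈ 15.45.
Step 2: By the inverse law of cosines on triangle XBY: cos(∠XBY) = (8² + 15.45² − 8²) / (2·8·15.45) = 238.85/247.28 = 0.9659, so ∠XBY = 15°.

Therefore, the measure of angle ∠XBY = 15°.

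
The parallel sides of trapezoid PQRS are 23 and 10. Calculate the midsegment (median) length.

midsegment = (23 + 10) / 2 = 33 / 2 = 33/2

33/2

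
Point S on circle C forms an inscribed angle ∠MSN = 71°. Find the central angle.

The inscribed angle theorem states that a central angle is always twice any inscribed angle that subtends the same arc.
Since the inscribed angle is 71°, the central angle = 2 × 71° = 142°.

142°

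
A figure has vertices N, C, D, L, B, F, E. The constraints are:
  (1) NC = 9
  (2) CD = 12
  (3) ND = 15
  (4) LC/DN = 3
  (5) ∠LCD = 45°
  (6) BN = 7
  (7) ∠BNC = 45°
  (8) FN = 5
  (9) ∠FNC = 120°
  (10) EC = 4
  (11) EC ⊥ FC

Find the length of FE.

Step 1: By the law of cosines on triangle FNC: FC² = 5² + 9² − 2·5·9·cos(120°) = 151, so FC = √151.
Step 2: By the law of cosines on triangle FCE: FE² = √151² + 4² − 2·√151·4·cos(90°) = 167, so FE = √167.

Therefore, the length of FE = √167.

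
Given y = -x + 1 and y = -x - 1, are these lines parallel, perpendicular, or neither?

Slope of line 1: m1 = -1
Slope of line 2: m2 = -1
Since m1 = m2 = -1, the lines are parallel.

Parallel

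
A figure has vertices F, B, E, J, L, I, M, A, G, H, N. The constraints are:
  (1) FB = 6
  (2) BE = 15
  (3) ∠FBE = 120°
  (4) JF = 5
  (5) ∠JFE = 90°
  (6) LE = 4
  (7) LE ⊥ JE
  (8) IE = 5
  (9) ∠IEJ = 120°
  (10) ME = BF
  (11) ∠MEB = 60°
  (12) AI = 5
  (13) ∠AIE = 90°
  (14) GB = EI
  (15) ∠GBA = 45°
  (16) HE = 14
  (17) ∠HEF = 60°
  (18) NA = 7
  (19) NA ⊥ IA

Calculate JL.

Step 1: By the law of cosines on triangle EBF: EF² = 15² + 6² − 2·15·6·cos(120°) = 351, so EF = 3·√39.
Step 2: By the law of cosines on triangle EFJ: EJ² = (3·√39)² + 5² − 2·3·√39·5·cos(90°) = 376, so EJ = 2·√94.
Step 3: By the law of cosines on triangle JEL: JL² = (2·√94)² + 4² − 2·2·√94·4·cos(90°) = 392, so JL = 14·√2.

Therefore, the length of JL = 14·√2.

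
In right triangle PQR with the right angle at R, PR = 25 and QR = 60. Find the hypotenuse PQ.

By the Pythagorean theorem: PQ^2 = PR^2 + QR^2
PQ^2 = 25^2 + 60^2 = 625 + 3600 = 4225
PQ = sqrt(4225) = 65

65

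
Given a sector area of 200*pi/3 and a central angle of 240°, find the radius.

r² = 360 × 200*pi/3 / (π × 240) = 100, so r = 10.

10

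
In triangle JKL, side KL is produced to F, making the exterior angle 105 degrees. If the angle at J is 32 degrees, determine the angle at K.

The exterior angle theorem states that an exterior angle equals the sum of the two non-adjacent interior angles.
So 105 = 32 + angle K, which gives angle K = 105 - 32 = 73 degrees.

73 degrees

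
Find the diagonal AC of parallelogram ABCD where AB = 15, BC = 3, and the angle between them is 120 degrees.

Using the law of cosines:
d^2 = 15^2 + 3^2 - 2(15)(3)cos(120 degrees)
d^2 = 225 + 9 - 90*-1/2
d^2 = 279
d = 3*sqrt(31)

3*sqrt(31)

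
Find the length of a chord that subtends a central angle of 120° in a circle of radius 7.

Chord = 2(7) sin(60°) = 7*sqrt(3)

7*sqrt(3)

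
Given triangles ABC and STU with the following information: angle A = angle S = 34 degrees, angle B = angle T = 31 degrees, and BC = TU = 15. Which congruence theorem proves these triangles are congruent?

The given information provides:
angle A = angle S = 34 degrees, angle B = angle T = 31 degrees, and BC = TU = 15
This matches the AAS congruence theorem.
Two pairs of corresponding angles and a non-included side are equal (Angle-Angle-Side).

AAS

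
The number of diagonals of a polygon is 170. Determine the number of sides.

Using d = n(n - 3)/2, we solve 170 = n(n - 3)/2.
So n(n - 3) = 340.
Testing n = 20: 20 * 17 = 340 = 340. Correct.
The polygon has 20 sides.

20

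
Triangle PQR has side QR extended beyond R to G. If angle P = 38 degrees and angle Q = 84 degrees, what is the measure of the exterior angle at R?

By the exterior angle theorem, an exterior angle of a triangle equals the sum of the two remote interior angles.
Exterior angle = angle P + angle Q
Exterior angle = 38 + 84 = 122 degrees

122 degrees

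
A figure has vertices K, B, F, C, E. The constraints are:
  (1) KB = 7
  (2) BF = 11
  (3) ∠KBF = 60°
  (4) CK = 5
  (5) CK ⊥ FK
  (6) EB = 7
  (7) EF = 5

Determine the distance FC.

Step 1: By the law of cosines on triangle FBK: FK² = 11² + 7² − 2·11·7·cos(60°) = 93, so FK = √93.
Step 2: By the law of cosines on triangle FKC: FC² = √93² + 5² − 2·√93·5·cos(90°) = 118, so FC = √118.

Therefore, the length of FC = √118.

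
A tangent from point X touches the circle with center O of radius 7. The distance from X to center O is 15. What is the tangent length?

The tangent, radius, and line from the external point to the center form a right triangle.
The right angle is where the tangent meets the radius.
By the Pythagorean theorem: tangent² + 7² = 15²
tangent² = 225 - 49 = 176
tangent = 4*sqrt(11)

4*sqrt(11)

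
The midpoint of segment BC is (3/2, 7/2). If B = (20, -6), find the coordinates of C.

Using the midpoint formula: M = ((x1 + x2)/2, (y1 + y2)/2)
We know M = (3/2, 7/2) and B = (20, -6)
For x: 3/2 = (20 + x2)/2, so x2 = 2*3/2 - 20 = -17
For y: 7/2 = (-6 + y2)/2, so y2 = 2*7/2 - -6 = 13
C = (-17, 13)

(-17, 13)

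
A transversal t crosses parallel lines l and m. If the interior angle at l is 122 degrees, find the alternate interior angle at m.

Alternate interior angles lie on opposite sides of the transversal, between the parallel lines.
By the alternate interior angle theorem, they are equal: 122 degrees.

122 degrees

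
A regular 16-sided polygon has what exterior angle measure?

Each exterior angle of a regular n-gon is 360 / n.
For n = 16: 360 / 16 = 45/2 degrees.

45/2 degrees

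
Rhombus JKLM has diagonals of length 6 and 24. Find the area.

Area = (6 * 24) / 2 = 144 / 2 = 72

72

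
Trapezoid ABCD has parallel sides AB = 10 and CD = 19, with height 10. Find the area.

Area of a trapezoid = (base1 + base2) * height / 2
Area = (10 + 19) * 10 / 2
Area = 29 * 10 / 2
Area = 290 / 2
Area = 145

145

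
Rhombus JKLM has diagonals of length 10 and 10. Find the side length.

Half-diagonals are 5 and 5. side = sqrt(5^2 + 5^2) = sqrt(50) = 5*sqrt(2)

5*sqrt(2)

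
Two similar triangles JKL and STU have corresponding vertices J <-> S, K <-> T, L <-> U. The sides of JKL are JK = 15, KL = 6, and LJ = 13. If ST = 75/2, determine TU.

Since the triangles are similar, the ratio of corresponding sides is constant.
Scale factor k = ST / JK = 75/2 / 15 = 5/2
TU = k * KL = 5/2 * 6 = 15

15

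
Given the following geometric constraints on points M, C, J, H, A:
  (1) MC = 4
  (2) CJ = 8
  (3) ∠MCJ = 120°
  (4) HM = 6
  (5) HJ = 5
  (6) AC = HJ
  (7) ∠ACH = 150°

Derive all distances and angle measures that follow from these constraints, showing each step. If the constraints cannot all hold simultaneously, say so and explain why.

The constraints are consistent.

From the given relations:
  AC = HJ = 5

Step 1: From MC = 4, CJ = 8, and ∠MCJ = 120°, by the law of cosines:
  MJ² = MC² + CJ² - 2·MC·CJ·cos(120°) = 16 + 64 + 32 = 112
  MJ = 4·√7

Step 2: From MC = 4, MJ = 4·√7, CJ = 8, by the inverse law of cosines:
  cos(∠CMJ) = (MC² + MJ² - CJ²) / (2·MC·MJ)
  ∠CMJ = 40.89°

Step 3: From MH = 6, MJ = 4·√7, HJ = 5, by the inverse law of cosines:
  cos(∠HMJ) = (MH² + MJ² - HJ²) / (2·MH·MJ)
  ∠HMJ = 14.41°

Step 4: From JC = 8, JM = 4·√7, CM = 4, by the inverse law of cosines:
  cos(∠CJM) = (JC² + JM² - CM²) / (2·JC·JM)
  ∠CJM = 19.11°

Step 5: From JH = 5, JM = 4·√7, HM = 6, by the inverse law of cosines:
  cos(∠HJM) = (JH² + JM² - HM²) / (2·JH·JM)
  ∠HJM = 17.38°

Step 6: From HJ = 5, HM = 6, JM = 4·√7, by the inverse law of cosines:
  cos(∠JHM) = (HJ² + HM² - JM²) / (2·HJ·HM)
  ∠JHM = 148.21°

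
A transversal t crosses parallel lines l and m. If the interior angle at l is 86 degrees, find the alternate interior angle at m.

Alternate interior angles lie on opposite sides of the transversal, between the parallel lines.
By the alternate interior angle theorem, they are equal: 86 degrees.

86 degrees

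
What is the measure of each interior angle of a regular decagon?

Each interior angle of a regular n-gon is (n - 2) * 180 / n.
For n = 10: (10 - 2) * 180 / 10 = 1440/10 = 144 degrees.

144 degrees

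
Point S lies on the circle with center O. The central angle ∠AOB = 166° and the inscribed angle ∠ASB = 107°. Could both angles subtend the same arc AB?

By the inscribed angle theorem, the inscribed angle for a central angle of 166° should be 166° / 2 = 83°.
The given inscribed angle is 107°, which does not equal 83°.
Therefore, no, they do not correspond to the same arc.

No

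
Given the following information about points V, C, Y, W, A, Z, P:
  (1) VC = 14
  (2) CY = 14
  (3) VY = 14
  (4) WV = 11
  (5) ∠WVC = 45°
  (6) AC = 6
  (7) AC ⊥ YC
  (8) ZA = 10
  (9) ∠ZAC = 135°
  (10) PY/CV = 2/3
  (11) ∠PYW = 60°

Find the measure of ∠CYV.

Step 1: By the inverse law of cosines on triangle CYV: cos(∠CYV) = (14² + 14² − 14²) / (2·14·14) = 196/392 = 0.5, so ∠CYV = 60°.

Therefore, the measure of angle ∠CYV = 60°.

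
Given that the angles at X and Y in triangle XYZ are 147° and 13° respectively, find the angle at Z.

angle Z = 180 - 147 - 13 = 20 degrees.

20 degrees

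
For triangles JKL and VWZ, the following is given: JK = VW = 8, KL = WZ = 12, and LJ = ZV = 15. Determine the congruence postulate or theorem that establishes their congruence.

The given information provides:
JK = VW = 8, KL = WZ = 12, and LJ = ZV = 15
This matches the SSS congruence theorem.
All three pairs of corresponding sides are equal (Side-Side-Side).

SSS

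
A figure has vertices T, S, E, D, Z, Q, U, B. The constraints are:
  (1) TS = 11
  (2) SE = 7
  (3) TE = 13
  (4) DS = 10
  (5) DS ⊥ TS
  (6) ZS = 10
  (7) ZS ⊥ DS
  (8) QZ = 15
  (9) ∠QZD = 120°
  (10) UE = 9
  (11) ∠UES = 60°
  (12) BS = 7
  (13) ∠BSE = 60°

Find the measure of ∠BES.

Step 1: By the law of cosines on triangle ESB: EB² = 7² + 7² − 2·7·7·cos(60°) = 49, so EB = 7.
Step 2: By the inverse law of cosines on triangle BES: cos(∠BES) = (7² + 7² − 7²) / (2·7·7) = 49/98 = 0.5, so ∠BES = 60°.

Therefore, the measure of angle ∠BES = 60°.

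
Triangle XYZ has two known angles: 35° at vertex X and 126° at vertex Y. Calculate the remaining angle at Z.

The interior angles sum to 180°: angle Z = 180 - 35 - 126 = 19°.
The triangle is obtuse (angles 35°, 126°, 19°).

19 degrees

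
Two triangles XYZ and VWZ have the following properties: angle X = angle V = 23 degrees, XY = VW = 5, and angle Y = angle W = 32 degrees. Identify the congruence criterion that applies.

The given information provides:
angle X = angle V = 23 degrees, XY = VW = 5, and angle Y = angle W = 32 degrees
This matches the ASA congruence theorem.
Two pairs of corresponding angles and the included side are equal (Angle-Side-Angle).

ASA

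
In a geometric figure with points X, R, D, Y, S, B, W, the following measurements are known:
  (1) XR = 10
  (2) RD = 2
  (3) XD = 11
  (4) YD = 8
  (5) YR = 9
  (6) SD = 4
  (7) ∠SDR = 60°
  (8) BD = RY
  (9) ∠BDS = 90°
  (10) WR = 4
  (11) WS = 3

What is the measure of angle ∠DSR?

Step 1: By the law of cosines on triangle SDR: SR² = 4² + 2² − 2·4·2·cos(60°) = 12, so SR = 2·√3.
Step 2: By the inverse law of cosines on triangle DSR: cos(∠DSR) = (4² + (2·√3)² − 2²) / (2·4·2·√3) = 24/27.71 = 0.866, so ∠DSR = 30°.

Therefore, the measure of angle ∠DSR = 30°.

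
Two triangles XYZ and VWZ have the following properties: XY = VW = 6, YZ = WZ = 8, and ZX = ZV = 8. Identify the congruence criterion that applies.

The given information provides:
XY = VW = 6, YZ = WZ = 8, and ZX = ZV = 8
This matches the SSS congruence theorem.
All three pairs of corresponding sides are equal (Side-Side-Side).

SSS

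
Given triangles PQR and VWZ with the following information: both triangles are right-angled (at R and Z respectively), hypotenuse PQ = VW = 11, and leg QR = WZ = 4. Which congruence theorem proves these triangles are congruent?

The given information matches HL: The hypotenuse and one leg of two right triangles are equal (Hypotenuse-Leg).

HL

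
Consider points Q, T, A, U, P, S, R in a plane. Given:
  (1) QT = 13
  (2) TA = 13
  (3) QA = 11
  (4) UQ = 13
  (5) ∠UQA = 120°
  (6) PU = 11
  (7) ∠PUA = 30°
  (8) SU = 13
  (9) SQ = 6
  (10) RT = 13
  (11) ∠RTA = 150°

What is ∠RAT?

Step 1: By the law of cosines on triangle ATR: AR² = 13² + 13² − 2·13·13·cos(150°) = 630.72, so AR ≈ 25.11.
Step 2: By the inverse law of cosines on triangle RAT: cos(∠RAT) = (25.11² + 13² − 13²) / (2·25.11·13) = 630.72/652.97 = 0.9659, so ∠RAT = 15°.

Therefore, the measure of angle ∠RAT = 15°.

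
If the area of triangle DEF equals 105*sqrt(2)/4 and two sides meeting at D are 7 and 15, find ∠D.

From the SAS area formula Area = (1/2)ab sin(C), rearranging gives sin(C) = 2*Area/(ab).
sin(C) = 2 * 105*sqrt(2)/4 / (105) = sqrt(2)/2.
Therefore C = arcsin(sqrt(2)/2) = 45°.
Since sin(180° - C) = sin(C), the obtuse angle 135° gives the same area, so C = 45° or C = 135°.

45° or 135°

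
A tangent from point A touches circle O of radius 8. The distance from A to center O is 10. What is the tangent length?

The tangent, radius, and line from the external point to the center form a right triangle.
The right angle is where the tangent meets the radius.
By the Pythagorean theorem: tangent² + 8² = 10²
tangent² = 100 - 64 = 36
tangent = 6

6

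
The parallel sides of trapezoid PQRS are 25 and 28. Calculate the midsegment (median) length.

The midsegment of a trapezoid = (base1 + base2) / 2
midsegment = (25 + 28) / 2
midsegment = 53 / 2
midsegment = 53/2

53/2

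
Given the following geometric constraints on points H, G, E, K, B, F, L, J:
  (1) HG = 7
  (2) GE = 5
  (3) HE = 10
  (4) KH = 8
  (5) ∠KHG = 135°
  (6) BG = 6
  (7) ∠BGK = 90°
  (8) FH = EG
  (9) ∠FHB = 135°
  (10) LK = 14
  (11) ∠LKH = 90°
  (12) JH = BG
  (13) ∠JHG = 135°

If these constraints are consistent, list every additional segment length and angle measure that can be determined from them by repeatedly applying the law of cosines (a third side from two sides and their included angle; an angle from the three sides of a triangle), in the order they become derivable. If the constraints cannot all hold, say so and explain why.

The constraints are consistent. Derivable facts, in order:
After 1 step:
- GJ ≈ 12.02
- GK ≈ 13.86
- HL = 2·√65
- ∠EGH = 111.8°
- ∠EHG = 27.66°
- ∠GEH = 40.54°
After 2 steps:
- KB ≈ 15.11
- ∠GJH = 24.32°
- ∠GKH = 20.92°
- ∠HGJ = 20.68°
- ∠HGK = 24.08°
- ∠HLK = 29.74°
- ∠KHL = 60.26°
After 3 steps:
- ∠BKG = 23.4°
- ∠GBK = 66.6°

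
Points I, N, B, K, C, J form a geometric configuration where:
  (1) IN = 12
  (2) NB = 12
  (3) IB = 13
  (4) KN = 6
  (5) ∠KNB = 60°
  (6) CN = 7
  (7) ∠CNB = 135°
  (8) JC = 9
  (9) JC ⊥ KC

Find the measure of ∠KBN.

Step 1: By the law of cosines on triangle BNK: BK² = 12² + 6² − 2·12·6·cos(60°) = 108, so BK = 6·√3.
Step 2: By the inverse law of cosines on triangle KBN: cos(∠KBN) = ((6·√3)² + 12² − 6²) / (2·6·√3·12) = 216/249.42 = 0.866, so ∠KBN = 30°.

Therefore, the measure of angle ∠KBN = 30°.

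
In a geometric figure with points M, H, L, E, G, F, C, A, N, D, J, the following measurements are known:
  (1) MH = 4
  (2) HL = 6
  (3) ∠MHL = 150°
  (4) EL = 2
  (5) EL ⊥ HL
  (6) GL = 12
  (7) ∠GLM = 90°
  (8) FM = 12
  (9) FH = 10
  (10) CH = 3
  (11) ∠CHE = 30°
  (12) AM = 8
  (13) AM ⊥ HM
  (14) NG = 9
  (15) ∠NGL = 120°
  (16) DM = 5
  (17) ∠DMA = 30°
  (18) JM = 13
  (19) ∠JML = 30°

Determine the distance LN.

Step 1: By the law of cosines on triangle LGN: LN² = 12² + 9² − 2·12·9·cos(120°) = 333, so LN = 3·√37.

Therefore, the length of LN = 3·√37.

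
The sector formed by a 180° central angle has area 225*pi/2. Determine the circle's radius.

The sector covers 180°/360° = 1/2 of the full circle.
Full circle area = 225*pi/2 / 1/2 = 225*pi.
Since full area = πr², we get r² = 225*pi/π = 225, so r = 15.

15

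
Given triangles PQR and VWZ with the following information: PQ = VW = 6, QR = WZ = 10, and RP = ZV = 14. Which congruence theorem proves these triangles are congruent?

The given information provides:
PQ = VW = 6, QR = WZ = 10, and RP = ZV = 14
This matches the SSS congruence theorem.
All three pairs of corresponding sides are equal (Side-Side-Side).

SSS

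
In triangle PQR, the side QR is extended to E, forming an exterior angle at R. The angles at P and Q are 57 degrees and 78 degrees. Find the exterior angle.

By the exterior angle theorem, an exterior angle of a triangle equals the sum of the two remote interior angles.
Exterior angle = angle P + angle Q
Exterior angle = 57 + 78 = 135 degrees

135 degrees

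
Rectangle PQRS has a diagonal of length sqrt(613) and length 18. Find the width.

Using the Pythagorean theorem: d^2 = a^2 + b^2
b^2 = d^2 - a^2
b^2 = 613 - 324
b^2 = 289
b = sqrt(289) = 17

17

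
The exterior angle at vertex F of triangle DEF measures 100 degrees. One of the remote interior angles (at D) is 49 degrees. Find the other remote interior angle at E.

The exterior angle theorem states that an exterior angle equals the sum of the two non-adjacent interior angles.
So 100 = 49 + angle E, which gives angle E = 100 - 49 = 51 degrees.

51 degrees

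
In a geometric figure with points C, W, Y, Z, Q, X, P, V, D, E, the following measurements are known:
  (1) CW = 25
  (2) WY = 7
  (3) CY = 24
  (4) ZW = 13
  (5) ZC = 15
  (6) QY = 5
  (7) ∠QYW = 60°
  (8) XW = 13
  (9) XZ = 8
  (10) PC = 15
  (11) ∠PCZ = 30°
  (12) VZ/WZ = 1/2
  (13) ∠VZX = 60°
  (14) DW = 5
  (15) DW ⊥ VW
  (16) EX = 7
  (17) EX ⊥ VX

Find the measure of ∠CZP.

Step 1: By the law of cosines on triangle ZCP: ZP² = 15² + 15² − 2·15·15·cos(30°) = 60.29, so ZP ≈ 7.76.
Step 2: By the inverse law of cosines on triangle CZP: cos(∠CZP) = (15² + 7.76² − 15²) / (2·15·7.76) = 60.29/232.94 = 0.2588, so ∠CZP = 75°.

Therefore, the measure of angle ∠CZP = 75°.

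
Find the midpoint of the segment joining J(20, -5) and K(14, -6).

The midpoint is the point halfway along the segment.
Move half the horizontal distance: 20 + (14 - 20)/2 = 20 + -6/2 = 17
Move half the vertical distance: -5 + (-6 - -5)/2 = -5 + -1/2 = -11/2
Midpoint = (17, -11/2)

(17, -11/2)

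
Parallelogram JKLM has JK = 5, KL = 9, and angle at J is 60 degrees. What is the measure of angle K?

Consecutive angles are supplementary: angle K = 180 - 60 = 120 degrees.

120 degrees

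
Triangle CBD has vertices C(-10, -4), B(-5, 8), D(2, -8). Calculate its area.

Shoelace: Area = (1/2)|-10(8--8) + -5(-8--4) + 2(-4-8)| = (1/2)(164) = 82

82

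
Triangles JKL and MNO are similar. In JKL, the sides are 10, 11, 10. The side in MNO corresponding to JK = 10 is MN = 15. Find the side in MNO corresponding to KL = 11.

k = 15/10 = 3/2. NO = 3/2 * 11 = 33/2.

33/2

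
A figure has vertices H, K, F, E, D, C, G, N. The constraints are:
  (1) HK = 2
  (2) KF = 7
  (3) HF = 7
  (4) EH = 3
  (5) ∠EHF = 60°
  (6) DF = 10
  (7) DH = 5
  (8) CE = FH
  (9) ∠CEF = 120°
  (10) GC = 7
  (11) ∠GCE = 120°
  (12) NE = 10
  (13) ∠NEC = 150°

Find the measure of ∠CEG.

From the given relations: CE = FH = 7.
Step 1: By the law of cosines on triangle ECG: EG² = 7² + 7² − 2·7·7·cos(120°) = 147, so EG = 7·√3.
Step 2: By the inverse law of cosines on triangle CEG: cos(∠CEG) = (7² + (7·√3)² − 7²) / (2·7·7·√3) = 147/169.74 = 0.866, so ∠CEG = 30°.

Therefore, the measure of angle ∠CEG = 30°.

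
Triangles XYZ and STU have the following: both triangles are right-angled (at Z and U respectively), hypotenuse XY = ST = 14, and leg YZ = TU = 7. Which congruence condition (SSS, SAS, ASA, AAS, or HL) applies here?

Consider the given information: both triangles are right-angled (at Z and U respectively), hypotenuse XY = ST = 14, and leg YZ = TU = 7
This is not SSS or ASA: SSS requires all three pairs of sides, but we don't have that. ASA requires two angles and the side between them.
The correct criterion is HL. The hypotenuse and one leg of two right triangles are equal (Hypotenuse-Leg).

HL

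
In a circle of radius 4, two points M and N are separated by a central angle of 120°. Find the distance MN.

Chord length = 2r sin(θ/2)
= 2 × 4 × sin(120°/2)
= 2 × 4 × sin(60°)
= 4*sqrt(3)

4*sqrt(3)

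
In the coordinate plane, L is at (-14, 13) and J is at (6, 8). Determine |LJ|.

d = sqrt((6 - -14)^2 + (8 - 13)^2)
d = sqrt(20^2 + -5^2)
d = sqrt(400 + 25)
d = sqrt(425) = 5*sqrt(17)

5*sqrt(17)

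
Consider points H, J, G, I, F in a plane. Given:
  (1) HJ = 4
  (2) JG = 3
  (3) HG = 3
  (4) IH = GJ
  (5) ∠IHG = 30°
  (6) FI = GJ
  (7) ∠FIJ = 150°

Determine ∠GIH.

From the given relations: IH = GJ = 3.
Step 1: By the law of cosines on triangle IHG: IG² = 3² + 3² − 2·3·3·cos(30°) = 2.41, so IG ≈ 1.55.
Step 2: By the inverse law of cosines on triangle GIH: cos(∠GIH) = (1.55² + 3² − 3²) / (2·1.55·3) = 2.41/9.32 = 0.2588, so ∠GIH = 75°.

Therefore, the measure of angle ∠GIH = 75°.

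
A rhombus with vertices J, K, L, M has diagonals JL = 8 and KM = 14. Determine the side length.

Half-diagonals are 4 and 7. side = sqrt(4^2 + 7^2) = sqrt(65)

sqrt(65)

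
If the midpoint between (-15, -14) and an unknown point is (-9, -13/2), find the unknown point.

Using the midpoint formula: M = ((x1 + x2)/2, (y1 + y2)/2)
We know M = (-9, -13/2) and S = (-15, -14)
For x: -9 = (-15 + x2)/2, so x2 = 2*-9 - -15 = -3
For y: -13/2 = (-14 + y2)/2, so y2 = 2*-13/2 - -14 = 1
R = (-3, 1)

(-3, 1)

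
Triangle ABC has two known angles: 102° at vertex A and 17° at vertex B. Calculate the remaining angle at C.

angle C = 180 - 102 - 17 = 61 degrees.

61 degrees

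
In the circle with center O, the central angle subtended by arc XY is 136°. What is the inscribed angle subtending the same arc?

By the inscribed angle theorem, the inscribed angle is half the central angle.
Inscribed angle = 136° / 2 = 68°

68°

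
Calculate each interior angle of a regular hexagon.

Each interior angle of a regular n-gon is (n - 2) * 180 / n.
For n = 6: (6 - 2) * 180 / 6 = 720/6 = 120 degrees.

120 degrees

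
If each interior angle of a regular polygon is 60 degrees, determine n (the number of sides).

Exterior angle = 180 - 60 = 120. n = 360 / 120 = 3.

3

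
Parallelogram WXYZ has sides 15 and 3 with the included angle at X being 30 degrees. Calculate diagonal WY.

The diagonal of a parallelogram can be found by treating two adjacent sides and the diagonal as a triangle.
Applying the law of cosines with sides 15, 3 and included angle 30°:
d^2 = 225 + 9 - 90*cos(30°) = 234 - 45*sqrt(3)
d = 3*sqrt(26 - 5*sqrt(3))

3*sqrt(26 - 5*sqrt(3))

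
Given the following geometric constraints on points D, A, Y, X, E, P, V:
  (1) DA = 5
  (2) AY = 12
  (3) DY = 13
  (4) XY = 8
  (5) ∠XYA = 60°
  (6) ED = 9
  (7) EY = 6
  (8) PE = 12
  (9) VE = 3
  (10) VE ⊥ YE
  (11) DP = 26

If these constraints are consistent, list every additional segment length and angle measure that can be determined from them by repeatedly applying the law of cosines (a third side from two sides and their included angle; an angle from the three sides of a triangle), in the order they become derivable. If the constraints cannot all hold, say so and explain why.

These constraints are not satisfiable: by the triangle inequality in triangle EDP, (6) ED = 9 and (8) PE = 12 force DP ≤ 9 + 12 = 21, but (11) says DP = 26. No planar figure meets all of them, so nothing further can be derived.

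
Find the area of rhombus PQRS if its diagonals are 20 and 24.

Area = (20 * 24) / 2 = 480 / 2 = 240

240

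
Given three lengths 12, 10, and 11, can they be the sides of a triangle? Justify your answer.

Yes.
The triangle inequality requires that the sum of any two sides exceeds the third.
Here 10 + 11 = 21 > 12, so the condition is met.

Yes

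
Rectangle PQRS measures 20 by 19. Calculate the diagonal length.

A rectangle's diagonal splits it into two right triangles, with the diagonal as the hypotenuse.
By the Pythagorean theorem, d^2 = 20^2 + 19^2 = 761.
Therefore d = sqrt(761).

sqrt(761)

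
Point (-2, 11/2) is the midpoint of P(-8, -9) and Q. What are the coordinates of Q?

Using the midpoint formula: M = ((x1 + x2)/2, (y1 + y2)/2)
We know M = (-2, 11/2) and P = (-8, -9)
For x: -2 = (-8 + x2)/2, so x2 = 2*-2 - -8 = 4
For y: 11/2 = (-9 + y2)/2, so y2 = 2*11/2 - -9 = 20
Q = (4, 20)

(4, 20)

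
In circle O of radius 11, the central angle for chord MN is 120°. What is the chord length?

Chord length = 2r sin(θ/2)
= 2 × 11 × sin(120°/2)
= 2 × 11 × sin(60°)
= 11*sqrt(3)

11*sqrt(3)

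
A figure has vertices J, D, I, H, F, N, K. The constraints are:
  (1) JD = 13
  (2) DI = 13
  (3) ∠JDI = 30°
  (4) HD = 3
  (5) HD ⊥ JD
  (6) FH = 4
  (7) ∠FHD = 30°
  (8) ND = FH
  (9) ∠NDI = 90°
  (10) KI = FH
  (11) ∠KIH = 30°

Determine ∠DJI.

Step 1: By the law of cosines on triangle JDI: JI² = 13² + 13² − 2·13·13·cos(30°) = 45.28, so JI ≈ 6.73.
Step 2: By the inverse law of cosines on triangle DJI: cos(∠DJI) = (13² + 6.73² − 13²) / (2·13·6.73) = 45.28/174.96 = 0.2588, so ∠DJI = 75°.

Therefore, the measure of angle ∠DJI = 75°.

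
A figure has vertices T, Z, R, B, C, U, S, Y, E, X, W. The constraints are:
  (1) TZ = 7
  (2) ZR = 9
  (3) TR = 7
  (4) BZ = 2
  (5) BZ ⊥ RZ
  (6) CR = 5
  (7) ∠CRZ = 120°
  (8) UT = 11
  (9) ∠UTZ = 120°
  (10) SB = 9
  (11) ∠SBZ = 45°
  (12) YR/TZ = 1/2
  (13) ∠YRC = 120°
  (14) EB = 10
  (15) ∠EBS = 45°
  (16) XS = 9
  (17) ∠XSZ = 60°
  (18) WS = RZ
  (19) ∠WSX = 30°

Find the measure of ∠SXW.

From the given relations: WS = RZ = 9.
Step 1: By the law of cosines on triangle XSW: XW² = 9² + 9² − 2·9·9·cos(30°) = 21.7, so XW ≈ 4.66.
Step 2: By the inverse law of cosines on triangle SXW: cos(∠SXW) = (9² + 4.66² − 9²) / (2·9·4.66) = 21.7/83.86 = 0.2588, so ∠SXW = 75°.

Therefore, the measure of angle ∠SXW = 75°.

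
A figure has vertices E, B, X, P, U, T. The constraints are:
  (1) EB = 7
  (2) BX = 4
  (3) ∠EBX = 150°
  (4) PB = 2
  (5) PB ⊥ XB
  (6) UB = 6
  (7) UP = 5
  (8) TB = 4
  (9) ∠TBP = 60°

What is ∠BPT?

Step 1: By the law of cosines on triangle PBT: PT² = 2² + 4² − 2·2·4·cos(60°) = 12, so PT = 2·√3.
Step 2: By the inverse law of cosines on triangle BPT: cos(∠BPT) = (2² + (2·√3)² − 4²) / (2·2·2·√3) = 0/13.86 = 0, so ∠BPT = 90°.

Therefore, the measure of angle ∠BPT = 90°.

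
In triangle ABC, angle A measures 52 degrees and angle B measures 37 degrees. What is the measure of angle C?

angle C = 180 - 52 - 37 = 91 degrees.

91 degrees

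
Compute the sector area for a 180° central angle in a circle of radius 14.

Sector area = πr² × θ/360
= π × 14² × 1/2
= π × 196 × 1/2
= 98*pi

98*pi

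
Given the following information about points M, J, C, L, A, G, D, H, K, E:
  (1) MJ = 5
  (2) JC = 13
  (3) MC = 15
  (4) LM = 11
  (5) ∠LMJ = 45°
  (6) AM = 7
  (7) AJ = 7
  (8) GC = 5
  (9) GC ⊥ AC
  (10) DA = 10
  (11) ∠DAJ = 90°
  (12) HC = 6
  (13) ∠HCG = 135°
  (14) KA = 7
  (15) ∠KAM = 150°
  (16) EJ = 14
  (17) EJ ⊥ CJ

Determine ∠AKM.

Step 1: By the law of cosines on triangle KAM: KM² = 7² + 7² − 2·7·7·cos(150°) = 182.87, so KM ≈ 13.52.
Step 2: By the inverse law of cosines on triangle AKM: cos(∠AKM) = (7² + 13.52² − 7²) / (2·7·13.52) = 182.87/189.32 = 0.9659, so ∠AKM = 15°.

Therefore, the measure of angle ∠AKM = 15°.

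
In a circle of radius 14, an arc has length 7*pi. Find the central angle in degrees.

θ = 360 × 7*pi / (2π × 14) = 90° (rearranging arc length formula).

90°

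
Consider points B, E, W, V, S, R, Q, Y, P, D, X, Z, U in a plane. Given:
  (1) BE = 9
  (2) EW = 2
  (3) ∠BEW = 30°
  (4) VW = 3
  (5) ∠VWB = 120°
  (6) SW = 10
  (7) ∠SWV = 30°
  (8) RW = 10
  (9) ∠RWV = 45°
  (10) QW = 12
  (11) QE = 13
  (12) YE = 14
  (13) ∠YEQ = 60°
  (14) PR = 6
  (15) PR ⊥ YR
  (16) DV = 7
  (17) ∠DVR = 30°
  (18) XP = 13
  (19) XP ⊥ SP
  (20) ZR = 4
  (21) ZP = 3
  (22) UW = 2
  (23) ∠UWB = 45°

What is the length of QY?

Step 1: By the law of cosines on triangle QEY: QY² = 13² + 14² − 2·13·14·cos(60°) = 183, so QY = √183.

Therefore, the length of QY = √183.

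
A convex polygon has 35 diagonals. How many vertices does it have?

Using d = n(n - 3)/2, we solve 35 = n(n - 3)/2.
So n(n - 3) = 70.
Testing n = 10: 10 * 7 = 70 = 70. Correct.
The polygon has 10 sides.

10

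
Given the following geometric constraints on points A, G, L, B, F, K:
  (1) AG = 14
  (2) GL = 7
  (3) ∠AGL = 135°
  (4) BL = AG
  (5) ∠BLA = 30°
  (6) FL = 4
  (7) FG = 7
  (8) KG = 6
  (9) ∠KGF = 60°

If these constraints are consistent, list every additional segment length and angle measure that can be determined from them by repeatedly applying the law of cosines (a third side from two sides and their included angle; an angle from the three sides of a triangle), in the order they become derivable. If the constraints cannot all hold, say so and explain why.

The constraints are consistent. Derivable facts, in order:
After 1 step:
- AL ≈ 19.59
- FK = √43
- ∠FGL = 33.2°
- ∠FLG = 73.4°
- ∠GFL = 73.4°
After 2 steps:
- AB ≈ 10.23
- ∠ALG = 30.36°
- ∠FKG = 67.59°
- ∠GAL = 14.64°
- ∠GFK = 52.41°
After 3 steps:
- ∠ABL = 106.83°
- ∠BAL = 43.17°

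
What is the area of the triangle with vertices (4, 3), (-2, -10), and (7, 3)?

Using the Shoelace formula for a triangle:
Area = (1/2)|x0(y1 - y2) + x1(y2 - y0) + x2(y0 - y1)|
Area = (1/2)|4(-10 - 3) + -2(3 - 3) + 7(3 - -10)|
Area = (1/2)|-52 + 0 + 91|
Area = (1/2)|39|
Area = (1/2)(39)
Area = 39/2

39/2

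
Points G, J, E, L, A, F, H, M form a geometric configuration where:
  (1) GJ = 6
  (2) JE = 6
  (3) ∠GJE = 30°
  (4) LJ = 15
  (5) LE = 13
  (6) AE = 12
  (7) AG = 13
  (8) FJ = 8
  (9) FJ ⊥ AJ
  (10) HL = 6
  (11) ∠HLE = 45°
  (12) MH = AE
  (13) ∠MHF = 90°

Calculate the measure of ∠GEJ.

Step 1: By the law of cosines on triangle EJG: EG² = 6² + 6² − 2·6·6·cos(30°) = 9.65, so EG ≈ 3.11.
Step 2: By the inverse law of cosines on triangle GEJ: cos(∠GEJ) = (3.11² + 6² − 6²) / (2·3.11·6) = 9.65/37.27 = 0.2588, so ∠GEJ = 75°.

Therefore, the measure of angle ∠GEJ = 75°.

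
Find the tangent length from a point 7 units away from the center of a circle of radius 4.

Let T be the point of tangency. Then OT ⊥ AT (radius ⊥ tangent).
In right triangle OTA: OA² = OT² + AT²
7² = 4² + AT²
AT² = 33, AT = sqrt(33)

sqrt(33)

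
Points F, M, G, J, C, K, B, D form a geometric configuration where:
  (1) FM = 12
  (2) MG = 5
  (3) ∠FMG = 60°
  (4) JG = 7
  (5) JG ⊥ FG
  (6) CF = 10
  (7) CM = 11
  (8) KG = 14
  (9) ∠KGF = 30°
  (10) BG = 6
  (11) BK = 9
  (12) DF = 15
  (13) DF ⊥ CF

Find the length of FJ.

Step 1: By the law of cosines on triangle FMG: FG² = 12² + 5² − 2·12·5·cos(60°) = 109, so FG = √109.
Step 2: By the law of cosines on triangle FGJ: FJ² = √109² + 7² − 2·√109·7·cos(90°) = 158, so FJ = √158.

Therefore, the length of FJ = √158.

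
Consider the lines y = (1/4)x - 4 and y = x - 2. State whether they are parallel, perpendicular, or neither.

Slope of line 1: m1 = 1/4
Slope of line 2: m2 = 1
m1 != m2 and m1*m2 = 1/4 != -1. Neither.

Neither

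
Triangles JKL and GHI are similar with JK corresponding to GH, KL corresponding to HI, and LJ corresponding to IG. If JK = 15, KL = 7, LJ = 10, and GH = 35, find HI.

k = 35/15 = 7/3. HI = 7/3 * 7 = 49/3.

49/3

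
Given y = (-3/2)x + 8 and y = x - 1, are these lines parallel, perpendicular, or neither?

Slope of line 1: m1 = -3/2
Slope of line 2: m2 = 1
For parallel lines we need equal slopes: -3/2 != 1.
For perpendicular lines we need m1*m2 = -1: (-3/2)(1) = -3/2 != -1.
Since neither condition holds, the lines are neither parallel nor perpendicular.

Neither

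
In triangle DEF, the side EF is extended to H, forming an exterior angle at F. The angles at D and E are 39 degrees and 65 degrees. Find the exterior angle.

By the exterior angle theorem, an exterior angle of a triangle equals the sum of the two remote interior angles.
Exterior angle = angle D + angle E
Exterior angle = 39 + 65 = 104 degrees

104 degrees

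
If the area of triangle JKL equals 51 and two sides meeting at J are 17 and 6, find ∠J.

From the SAS area formula Area = (1/2)ab sin(C), rearranging gives sin(C) = 2*Area/(ab).
sin(C) = 2 * 51 / (102) = 1.
Therefore C = arcsin(1) = 90°.

90°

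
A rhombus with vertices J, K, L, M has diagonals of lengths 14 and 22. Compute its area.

The diagonals of a rhombus divide it into four right triangles.
Each triangle has legs 14/ 2 = 7 and 22/2 = 11, so each has area (1/2)*7*11 = 77/2.
Four such triangles give total area = (d1 * d2) / 2 = 154.

154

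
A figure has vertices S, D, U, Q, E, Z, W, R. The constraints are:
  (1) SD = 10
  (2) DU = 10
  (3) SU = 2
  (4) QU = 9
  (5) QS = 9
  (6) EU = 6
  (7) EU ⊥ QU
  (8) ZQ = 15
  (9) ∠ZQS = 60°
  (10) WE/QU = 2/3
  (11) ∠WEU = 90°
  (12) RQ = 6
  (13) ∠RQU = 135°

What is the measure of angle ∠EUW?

From the given relations: WE = 2/3·QU = 2/3·9 = 6.
Step 1: By the law of cosines on triangle UEW: UW² = 6² + 6² − 2·6·6·cos(90°) = 72, so UW = 6·√2.
Step 2: By the inverse law of cosines on triangle EUW: cos(∠EUW) = (6² + (6·√2)² − 6²) / (2·6·6·√2) = 72/101.82 = 0.7071, so ∠EUW = 45°.

Therefore, the measure of angle ∠EUW = 45°.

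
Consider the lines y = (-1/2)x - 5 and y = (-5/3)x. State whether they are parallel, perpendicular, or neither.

Slope of line 1: m1 = -1/2
Slope of line 2: m2 = -5/3
For parallel lines we need equal slopes: -1/2 != -5/3.
For perpendicular lines we need m1*m2 = -1: (-1/2)(-5/3) = 5/6 != -1.
Since neither condition holds, the lines are neither parallel nor perpendicular.

Neither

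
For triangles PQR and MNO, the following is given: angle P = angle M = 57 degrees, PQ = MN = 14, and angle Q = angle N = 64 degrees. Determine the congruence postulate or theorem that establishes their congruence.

The given information provides:
angle P = angle M = 57 degrees, PQ = MN = 14, and angle Q = angle N = 64 degrees
This matches the ASA congruence theorem.
Two pairs of corresponding angles and the included side are equal (Angle-Side-Angle).

ASA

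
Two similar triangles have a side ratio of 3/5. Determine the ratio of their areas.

Area ratio = (side ratio)^2 = (3/5)^2 = 9:25.

9:25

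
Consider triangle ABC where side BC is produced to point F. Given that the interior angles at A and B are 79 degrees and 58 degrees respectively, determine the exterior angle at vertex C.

By the exterior angle theorem, an exterior angle of a triangle equals the sum of the two remote interior angles.
Exterior angle = angle A + angle B
Exterior angle = 79 + 58 = 137 degrees

137 degrees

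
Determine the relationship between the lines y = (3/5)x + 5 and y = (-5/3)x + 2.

Slope of line 1: m1 = 3/5
Slope of line 2: m2 = -5/3
Two lines are perpendicular when the product of their slopes is -1 (negative reciprocals).
m1 * m2 = (3/5) * (-5/3) = -1, confirming perpendicularity.

Perpendicular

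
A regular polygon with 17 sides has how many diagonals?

The number of diagonals in an n-gon is n(n - 3)/2.
For n = 17: 17(17 - 3)/2 = 17 × 14 / 2 = 119.

119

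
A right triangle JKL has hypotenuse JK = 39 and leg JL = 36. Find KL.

KL = sqrt(39^2 - 36^2) = sqrt(225) = 15

15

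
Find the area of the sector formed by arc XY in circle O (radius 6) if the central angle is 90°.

The full circle has area πr² = π(6)² = 36*pi.
The sector covers 90° out of 360°, a fraction of 1/4.
Sector area = 36*pi × 1/4 = 9*pi.

9*pi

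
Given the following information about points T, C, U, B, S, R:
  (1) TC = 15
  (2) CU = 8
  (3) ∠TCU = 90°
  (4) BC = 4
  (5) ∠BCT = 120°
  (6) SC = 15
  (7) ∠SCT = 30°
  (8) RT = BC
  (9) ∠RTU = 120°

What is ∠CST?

Step 1: By the law of cosines on triangle SCT: ST² = 15² + 15² − 2·15·15·cos(30°) = 60.29, so ST ≈ 7.76.
Step 2: By the inverse law of cosines on triangle CST: cos(∠CST) = (15² + 7.76² − 15²) / (2·15·7.76) = 60.29/232.94 = 0.2588, so ∠CST = 75°.

Therefore, the measure of angle ∠CST = 75°.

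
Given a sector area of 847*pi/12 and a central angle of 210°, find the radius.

The sector covers 210°/360° = 7/12 of the full circle.
Full circle area = 847*pi/12 / 7/12 = 121*pi.
Since full area = πr², we get r² = 121*pi/π = 121, so r = 11.

11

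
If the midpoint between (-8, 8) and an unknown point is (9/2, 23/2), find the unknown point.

Using the midpoint formula: M = ((x1 + x2)/2, (y1 + y2)/2)
We know M = (9/2, 23/2) and K = (-8, 8)
For x: 9/2 = (-8 + x2)/2, so x2 = 2*9/2 - -8 = 17
For y: 23/2 = (8 + y2)/2, so y2 = 2*23/2 - 8 = 15
M = (17, 15)

(17, 15)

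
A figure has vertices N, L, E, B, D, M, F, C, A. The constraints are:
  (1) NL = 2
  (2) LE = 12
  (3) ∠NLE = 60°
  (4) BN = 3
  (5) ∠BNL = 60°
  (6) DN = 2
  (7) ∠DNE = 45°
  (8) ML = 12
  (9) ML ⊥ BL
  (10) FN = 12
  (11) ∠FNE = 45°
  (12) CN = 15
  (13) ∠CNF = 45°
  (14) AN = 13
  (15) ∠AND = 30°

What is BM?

Step 1: By the law of cosines on triangle LNB: LB² = 2² + 3² − 2·2·3·cos(60°) = 7, so LB = √7.
Step 2: By the law of cosines on triangle BLM: BM² = √7² + 12² − 2·√7·12·cos(90°) = 151, so BM = √151.

Therefore, the length of BM = √151.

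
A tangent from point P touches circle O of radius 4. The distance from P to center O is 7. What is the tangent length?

Let T be the point of tangency. Then OT ⊥ PT (radius ⊥ tangent).
In right triangle OTP: OP² = OT² + PT²
7² = 4² + PT²
PT² = 33, PT = sqrt(33)

sqrt(33)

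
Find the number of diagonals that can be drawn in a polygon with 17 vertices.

The number of diagonals in an n-gon is n(n - 3)/2.
For n = 17: 17(17 - 3)/2 = 17 × 14 / 2 = 119.

119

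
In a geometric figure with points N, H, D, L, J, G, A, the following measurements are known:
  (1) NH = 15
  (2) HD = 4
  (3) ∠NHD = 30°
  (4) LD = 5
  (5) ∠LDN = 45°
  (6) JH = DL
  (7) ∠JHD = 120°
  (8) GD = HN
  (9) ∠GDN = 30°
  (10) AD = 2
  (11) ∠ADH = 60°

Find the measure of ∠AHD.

Step 1: By the law of cosines on triangle HDA: HA² = 4² + 2² − 2·4·2·cos(60°) = 12, so HA = 2·√3.
Step 2: By the inverse law of cosines on triangle AHD: cos(∠AHD) = ((2·√3)² + 4² − 2²) / (2·2·√3·4) = 24/27.71 = 0.866, so ∠AHD = 30°.

Therefore, the measure of angle ∠AHD = 30°.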